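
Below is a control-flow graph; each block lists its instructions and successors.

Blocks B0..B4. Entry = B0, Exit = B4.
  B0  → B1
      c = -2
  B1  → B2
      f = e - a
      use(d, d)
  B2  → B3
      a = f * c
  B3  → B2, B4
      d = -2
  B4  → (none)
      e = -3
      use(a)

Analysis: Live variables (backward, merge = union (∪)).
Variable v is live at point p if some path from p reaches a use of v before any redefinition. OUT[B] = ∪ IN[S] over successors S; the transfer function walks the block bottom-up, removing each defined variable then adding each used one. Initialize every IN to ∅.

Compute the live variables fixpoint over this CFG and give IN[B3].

Answer: {a, c, f}

Working:
Per-block solution:
  B0:  IN={a, d, e}  OUT={a, c, d, e}
  B1:  IN={a, c, d, e}  OUT={c, f}
  B2:  IN={c, f}  OUT={a, c, f}
  B3:  IN={a, c, f}  OUT={a, c, f}
  B4:  IN={a}  OUT={}

Merge at B3: OUT[B3] = IN[B2] ⊔ IN[B4] = {a, c, f}
Applying B3's transfer function to that OUT value gives IN[B3] (row B3 above).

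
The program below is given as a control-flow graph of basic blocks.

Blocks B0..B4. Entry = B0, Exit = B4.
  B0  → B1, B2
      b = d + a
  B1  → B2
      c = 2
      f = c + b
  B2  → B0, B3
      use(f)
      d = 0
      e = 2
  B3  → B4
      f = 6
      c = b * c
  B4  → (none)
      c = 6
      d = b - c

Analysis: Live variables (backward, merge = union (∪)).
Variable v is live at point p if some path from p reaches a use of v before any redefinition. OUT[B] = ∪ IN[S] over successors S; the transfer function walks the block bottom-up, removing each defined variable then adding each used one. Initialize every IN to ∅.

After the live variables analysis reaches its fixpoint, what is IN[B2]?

Fixpoint table:
  B0:  IN={a, c, d, f}  OUT={a, b, c, f}
  B1:  IN={a, b}  OUT={a, b, c, f}
  B2:  IN={a, b, c, f}  OUT={a, b, c, d, f}
  B3:  IN={b, c}  OUT={b}
  B4:  IN={b}  OUT={}

Merge at B2: OUT[B2] = IN[B0] ⊔ IN[B3] = {a, b, c, d, f}
Applying B2's transfer function to that OUT value gives IN[B2] (row B2 above).

Answer: {a, b, c, f}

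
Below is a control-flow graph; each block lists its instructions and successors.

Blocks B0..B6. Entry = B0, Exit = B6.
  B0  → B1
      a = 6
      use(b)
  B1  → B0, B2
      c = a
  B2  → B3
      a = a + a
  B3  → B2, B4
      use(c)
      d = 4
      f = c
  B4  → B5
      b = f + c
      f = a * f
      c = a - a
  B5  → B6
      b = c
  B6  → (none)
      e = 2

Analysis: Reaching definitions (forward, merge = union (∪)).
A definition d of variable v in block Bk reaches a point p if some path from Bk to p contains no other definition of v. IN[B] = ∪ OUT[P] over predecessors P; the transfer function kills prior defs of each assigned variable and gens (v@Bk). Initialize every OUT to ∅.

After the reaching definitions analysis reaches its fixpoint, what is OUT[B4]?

Fixpoint table:
  B0:  IN={a@B0, c@B1}  OUT={a@B0, c@B1}
  B1:  IN={a@B0, c@B1}  OUT={a@B0, c@B1}
  B2:  IN={a@B0, a@B2, c@B1, d@B3, f@B3}  OUT={a@B2, c@B1, d@B3, f@B3}
  B3:  IN={a@B2, c@B1, d@B3, f@B3}  OUT={a@B2, c@B1, d@B3, f@B3}
  B4:  IN={a@B2, c@B1, d@B3, f@B3}  OUT={a@B2, b@B4, c@B4, d@B3, f@B4}
  B5:  IN={a@B2, b@B4, c@B4, d@B3, f@B4}  OUT={a@B2, b@B5, c@B4, d@B3, f@B4}
  B6:  IN={a@B2, b@B5, c@B4, d@B3, f@B4}  OUT={a@B2, b@B5, c@B4, d@B3, e@B6, f@B4}

Merge at B4: IN[B4] = OUT[B3] = {a@B2, c@B1, d@B3, f@B3}
Applying B4's transfer function to that IN value gives OUT[B4] (row B4 above).

Answer: {a@B2, b@B4, c@B4, d@B3, f@B4}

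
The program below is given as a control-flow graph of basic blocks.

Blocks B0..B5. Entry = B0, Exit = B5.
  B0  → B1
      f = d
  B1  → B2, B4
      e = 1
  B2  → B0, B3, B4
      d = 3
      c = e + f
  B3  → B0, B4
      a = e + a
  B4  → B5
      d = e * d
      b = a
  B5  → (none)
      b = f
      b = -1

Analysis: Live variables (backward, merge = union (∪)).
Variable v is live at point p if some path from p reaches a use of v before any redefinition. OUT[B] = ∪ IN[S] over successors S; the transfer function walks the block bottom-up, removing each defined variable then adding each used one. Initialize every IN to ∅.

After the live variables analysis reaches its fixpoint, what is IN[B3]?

Answer: {a, d, e, f}

Derivation:
Per-block solution:
  B0:  IN={a, d}  OUT={a, d, f}
  B1:  IN={a, d, f}  OUT={a, d, e, f}
  B2:  IN={a, e, f}  OUT={a, d, e, f}
  B3:  IN={a, d, e, f}  OUT={a, d, e, f}
  B4:  IN={a, d, e, f}  OUT={f}
  B5:  IN={f}  OUT={}

Merge at B3: OUT[B3] = IN[B0] ⊔ IN[B4] = {a, d, e, f}
Applying B3's transfer function to that OUT value gives IN[B3] (row B3 above).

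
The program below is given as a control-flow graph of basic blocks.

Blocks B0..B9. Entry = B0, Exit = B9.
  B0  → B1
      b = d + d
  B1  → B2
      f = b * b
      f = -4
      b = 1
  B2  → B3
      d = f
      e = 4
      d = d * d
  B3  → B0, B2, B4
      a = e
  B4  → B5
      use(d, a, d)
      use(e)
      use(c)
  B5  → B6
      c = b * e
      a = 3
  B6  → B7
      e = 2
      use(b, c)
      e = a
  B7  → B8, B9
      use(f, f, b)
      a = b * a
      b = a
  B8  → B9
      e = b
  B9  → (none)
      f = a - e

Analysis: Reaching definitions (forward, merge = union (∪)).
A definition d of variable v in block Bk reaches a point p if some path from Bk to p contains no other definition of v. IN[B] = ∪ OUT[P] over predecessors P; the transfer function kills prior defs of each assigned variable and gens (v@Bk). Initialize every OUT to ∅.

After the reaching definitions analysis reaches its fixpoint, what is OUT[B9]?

Answer: {a@B7, b@B7, c@B5, d@B2, e@B6, e@B8, f@B9}

Working:
Fixpoint table:
  B0:   IN={a@B3, b@B1, d@B2, e@B2, f@B1}   OUT={a@B3, b@B0, d@B2, e@B2, f@B1}
  B1:   IN={a@B3, b@B0, d@B2, e@B2, f@B1}   OUT={a@B3, b@B1, d@B2, e@B2, f@B1}
  B2:   IN={a@B3, b@B1, d@B2, e@B2, f@B1}   OUT={a@B3, b@B1, d@B2, e@B2, f@B1}
  B3:   IN={a@B3, b@B1, d@B2, e@B2, f@B1}   OUT={a@B3, b@B1, d@B2, e@B2, f@B1}
  B4:   IN={a@B3, b@B1, d@B2, e@B2, f@B1}   OUT={a@B3, b@B1, d@B2, e@B2, f@B1}
  B5:   IN={a@B3, b@B1, d@B2, e@B2, f@B1}   OUT={a@B5, b@B1, c@B5, d@B2, e@B2, f@B1}
  B6:   IN={a@B5, b@B1, c@B5, d@B2, e@B2, f@B1}   OUT={a@B5, b@B1, c@B5, d@B2, e@B6, f@B1}
  B7:   IN={a@B5, b@B1, c@B5, d@B2, e@B6, f@B1}   OUT={a@B7, b@B7, c@B5, d@B2, e@B6, f@B1}
  B8:   IN={a@B7, b@B7, c@B5, d@B2, e@B6, f@B1}   OUT={a@B7, b@B7, c@B5, d@B2, e@B8, f@B1}
  B9:   IN={a@B7, b@B7, c@B5, d@B2, e@B6, e@B8, f@B1}   OUT={a@B7, b@B7, c@B5, d@B2, e@B6, e@B8, f@B9}

Merge at B9: IN[B9] = OUT[B7] ⊔ OUT[B8] = {a@B7, b@B7, c@B5, d@B2, e@B6, e@B8, f@B1}
Applying B9's transfer function to that IN value gives OUT[B9] (row B9 above).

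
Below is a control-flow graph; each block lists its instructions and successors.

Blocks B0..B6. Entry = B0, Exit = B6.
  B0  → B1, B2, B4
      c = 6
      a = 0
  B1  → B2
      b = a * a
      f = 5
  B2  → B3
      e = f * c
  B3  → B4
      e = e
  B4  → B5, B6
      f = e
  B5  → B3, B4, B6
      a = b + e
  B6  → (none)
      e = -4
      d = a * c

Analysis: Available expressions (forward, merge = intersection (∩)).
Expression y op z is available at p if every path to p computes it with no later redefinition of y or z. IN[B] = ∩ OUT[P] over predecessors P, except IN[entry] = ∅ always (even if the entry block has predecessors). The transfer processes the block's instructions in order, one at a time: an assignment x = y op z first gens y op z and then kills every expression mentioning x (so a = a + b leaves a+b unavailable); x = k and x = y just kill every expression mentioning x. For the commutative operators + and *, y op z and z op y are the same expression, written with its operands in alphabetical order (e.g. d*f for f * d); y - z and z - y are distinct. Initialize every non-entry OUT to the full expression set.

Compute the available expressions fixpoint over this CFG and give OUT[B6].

Answer: {a*c}

Working:
Per-block solution:
  B0:  IN={}  OUT={}
  B1:  IN={}  OUT={a*a}
  B2:  IN={}  OUT={c*f}
  B3:  IN={}  OUT={}
  B4:  IN={}  OUT={}
  B5:  IN={}  OUT={b+e}
  B6:  IN={}  OUT={a*c}

Merge at B6: IN[B6] = OUT[B4] ∩ OUT[B5] = {}
Applying B6's transfer function to that IN value gives OUT[B6] (row B6 above).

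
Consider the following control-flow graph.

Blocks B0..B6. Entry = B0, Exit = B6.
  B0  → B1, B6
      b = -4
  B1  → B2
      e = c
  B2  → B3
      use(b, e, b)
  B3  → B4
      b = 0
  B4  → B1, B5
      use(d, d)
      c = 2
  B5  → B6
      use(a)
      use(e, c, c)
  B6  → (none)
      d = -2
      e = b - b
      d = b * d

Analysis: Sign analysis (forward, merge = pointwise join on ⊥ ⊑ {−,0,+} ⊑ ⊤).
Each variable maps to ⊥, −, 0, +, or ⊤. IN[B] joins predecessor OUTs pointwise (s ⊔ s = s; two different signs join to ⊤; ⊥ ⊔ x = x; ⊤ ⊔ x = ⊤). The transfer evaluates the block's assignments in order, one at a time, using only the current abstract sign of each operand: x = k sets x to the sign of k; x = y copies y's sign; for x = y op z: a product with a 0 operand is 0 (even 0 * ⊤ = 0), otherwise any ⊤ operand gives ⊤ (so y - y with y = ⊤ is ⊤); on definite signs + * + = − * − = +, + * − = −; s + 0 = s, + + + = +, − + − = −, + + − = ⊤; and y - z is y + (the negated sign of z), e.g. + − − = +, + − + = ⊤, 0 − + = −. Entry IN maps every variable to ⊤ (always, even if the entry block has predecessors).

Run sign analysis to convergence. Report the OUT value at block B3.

Fixpoint table:
  B0:  IN=(all ⊤)  OUT={b:-; rest ⊤}
  B1:  IN=(all ⊤)  OUT=(all ⊤)
  B2:  IN=(all ⊤)  OUT=(all ⊤)
  B3:  IN=(all ⊤)  OUT={b:0; rest ⊤}
  B4:  IN={b:0; rest ⊤}  OUT={b:0, c:+; rest ⊤}
  B5:  IN={b:0, c:+; rest ⊤}  OUT={b:0, c:+; rest ⊤}
  B6:  IN=(all ⊤)  OUT=(all ⊤)

Merge at B3: IN[B3] = OUT[B2] = {a: ⊤, b: ⊤, c: ⊤, d: ⊤, e: ⊤, f: ⊤}
Applying B3's transfer function to that IN value gives OUT[B3] (row B3 above).

Answer: {a: ⊤, b: 0, c: ⊤, d: ⊤, e: ⊤, f: ⊤}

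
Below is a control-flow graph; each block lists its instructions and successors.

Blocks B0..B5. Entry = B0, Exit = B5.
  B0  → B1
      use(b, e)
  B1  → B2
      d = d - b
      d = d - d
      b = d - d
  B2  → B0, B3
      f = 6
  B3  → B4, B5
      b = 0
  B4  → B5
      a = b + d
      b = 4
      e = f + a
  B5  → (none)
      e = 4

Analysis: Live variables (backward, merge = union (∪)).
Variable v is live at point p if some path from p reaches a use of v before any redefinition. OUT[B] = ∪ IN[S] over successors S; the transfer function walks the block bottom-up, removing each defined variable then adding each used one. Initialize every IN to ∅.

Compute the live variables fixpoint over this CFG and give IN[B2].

Answer: {b, d, e}

Working:
Per-block solution:
  B0: | IN={b, d, e} | OUT={b, d, e}
  B1: | IN={b, d, e} | OUT={b, d, e}
  B2: | IN={b, d, e} | OUT={b, d, e, f}
  B3: | IN={d, f} | OUT={b, d, f}
  B4: | IN={b, d, f} | OUT={}
  B5: | IN={} | OUT={}

Merge at B2: OUT[B2] = IN[B0] ⊔ IN[B3] = {b, d, e, f}
Applying B2's transfer function to that OUT value gives IN[B2] (row B2 above).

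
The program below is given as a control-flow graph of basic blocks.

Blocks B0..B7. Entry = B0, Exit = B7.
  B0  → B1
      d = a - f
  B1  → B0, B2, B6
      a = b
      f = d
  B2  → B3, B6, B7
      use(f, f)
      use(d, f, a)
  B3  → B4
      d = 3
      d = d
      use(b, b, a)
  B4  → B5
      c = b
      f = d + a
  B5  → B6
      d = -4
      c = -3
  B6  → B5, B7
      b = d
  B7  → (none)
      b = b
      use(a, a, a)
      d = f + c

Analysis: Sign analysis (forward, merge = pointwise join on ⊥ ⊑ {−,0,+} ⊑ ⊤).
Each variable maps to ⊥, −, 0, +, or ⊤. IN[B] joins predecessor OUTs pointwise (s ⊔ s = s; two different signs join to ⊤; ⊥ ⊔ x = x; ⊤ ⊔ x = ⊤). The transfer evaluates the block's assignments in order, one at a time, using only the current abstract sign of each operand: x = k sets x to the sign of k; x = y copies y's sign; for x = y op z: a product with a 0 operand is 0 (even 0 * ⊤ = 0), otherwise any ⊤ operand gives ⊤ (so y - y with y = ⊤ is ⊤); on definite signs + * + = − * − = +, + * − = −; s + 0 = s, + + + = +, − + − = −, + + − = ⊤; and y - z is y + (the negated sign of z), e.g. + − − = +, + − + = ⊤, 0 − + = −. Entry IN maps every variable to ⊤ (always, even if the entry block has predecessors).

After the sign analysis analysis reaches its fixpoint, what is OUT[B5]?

Answer: {a: ⊤, b: ⊤, c: -, d: -, e: ⊤, f: ⊤}

Working:
Converged values:
  B0:  IN=(all ⊤)  OUT=(all ⊤)
  B1:  IN=(all ⊤)  OUT=(all ⊤)
  B2:  IN=(all ⊤)  OUT=(all ⊤)
  B3:  IN=(all ⊤)  OUT={d:+; rest ⊤}
  B4:  IN={d:+; rest ⊤}  OUT={d:+; rest ⊤}
  B5:  IN=(all ⊤)  OUT={c:-, d:-; rest ⊤}
  B6:  IN=(all ⊤)  OUT=(all ⊤)
  B7:  IN=(all ⊤)  OUT=(all ⊤)

Merge at B5: IN[B5] = OUT[B4] ⊔ OUT[B6] = {a: ⊤, b: ⊤, c: ⊤, d: ⊤, e: ⊤, f: ⊤}
Applying B5's transfer function to that IN value gives OUT[B5] (row B5 above).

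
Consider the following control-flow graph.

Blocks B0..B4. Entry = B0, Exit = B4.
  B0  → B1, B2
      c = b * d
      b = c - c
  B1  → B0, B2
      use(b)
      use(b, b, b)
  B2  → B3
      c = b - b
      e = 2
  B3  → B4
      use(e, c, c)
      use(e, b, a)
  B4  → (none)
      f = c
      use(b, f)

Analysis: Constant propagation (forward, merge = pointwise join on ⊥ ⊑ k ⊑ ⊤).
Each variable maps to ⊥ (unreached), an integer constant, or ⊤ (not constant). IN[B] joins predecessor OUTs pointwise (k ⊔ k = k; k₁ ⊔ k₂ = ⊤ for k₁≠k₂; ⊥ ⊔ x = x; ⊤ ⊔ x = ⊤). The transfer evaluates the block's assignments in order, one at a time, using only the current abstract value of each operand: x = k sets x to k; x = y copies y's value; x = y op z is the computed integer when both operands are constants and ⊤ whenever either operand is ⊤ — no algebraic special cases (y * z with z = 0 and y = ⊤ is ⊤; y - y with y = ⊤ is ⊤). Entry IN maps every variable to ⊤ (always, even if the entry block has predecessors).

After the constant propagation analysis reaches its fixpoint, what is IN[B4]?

Answer: {a: ⊤, b: ⊤, c: ⊤, d: ⊤, e: 2, f: ⊤}

Derivation:
Converged values:
  B0:  IN=(all ⊤)  OUT=(all ⊤)
  B1:  IN=(all ⊤)  OUT=(all ⊤)
  B2:  IN=(all ⊤)  OUT={e:2; rest ⊤}
  B3:  IN={e:2; rest ⊤}  OUT={e:2; rest ⊤}
  B4:  IN={e:2; rest ⊤}  OUT={e:2; rest ⊤}

Merge at B4: IN[B4] = OUT[B3] = {a: ⊤, b: ⊤, c: ⊤, d: ⊤, e: 2, f: ⊤}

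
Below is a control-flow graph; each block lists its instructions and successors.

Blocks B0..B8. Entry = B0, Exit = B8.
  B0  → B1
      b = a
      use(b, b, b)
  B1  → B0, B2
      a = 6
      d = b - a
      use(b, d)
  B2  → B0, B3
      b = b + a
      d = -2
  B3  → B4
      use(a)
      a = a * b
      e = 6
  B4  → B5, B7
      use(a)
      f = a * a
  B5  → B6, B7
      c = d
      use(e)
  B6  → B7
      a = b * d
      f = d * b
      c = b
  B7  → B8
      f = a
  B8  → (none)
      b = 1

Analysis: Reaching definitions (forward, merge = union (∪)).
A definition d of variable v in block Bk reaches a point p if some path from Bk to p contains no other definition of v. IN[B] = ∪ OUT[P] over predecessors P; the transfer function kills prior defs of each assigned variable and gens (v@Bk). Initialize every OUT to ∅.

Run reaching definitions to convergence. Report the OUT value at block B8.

Answer: {a@B3, a@B6, b@B8, c@B5, c@B6, d@B2, e@B3, f@B7}

Derivation:
Per-block solution:
  B0:  IN={a@B1, b@B0, b@B2, d@B1, d@B2}  OUT={a@B1, b@B0, d@B1, d@B2}
  B1:  IN={a@B1, b@B0, d@B1, d@B2}  OUT={a@B1, b@B0, d@B1}
  B2:  IN={a@B1, b@B0, d@B1}  OUT={a@B1, b@B2, d@B2}
  B3:  IN={a@B1, b@B2, d@B2}  OUT={a@B3, b@B2, d@B2, e@B3}
  B4:  IN={a@B3, b@B2, d@B2, e@B3}  OUT={a@B3, b@B2, d@B2, e@B3, f@B4}
  B5:  IN={a@B3, b@B2, d@B2, e@B3, f@B4}  OUT={a@B3, b@B2, c@B5, d@B2, e@B3, f@B4}
  B6:  IN={a@B3, b@B2, c@B5, d@B2, e@B3, f@B4}  OUT={a@B6, b@B2, c@B6, d@B2, e@B3, f@B6}
  B7:  IN={a@B3, a@B6, b@B2, c@B5, c@B6, d@B2, e@B3, f@B4, f@B6}  OUT={a@B3, a@B6, b@B2, c@B5, c@B6, d@B2, e@B3, f@B7}
  B8:  IN={a@B3, a@B6, b@B2, c@B5, c@B6, d@B2, e@B3, f@B7}  OUT={a@B3, a@B6, b@B8, c@B5, c@B6, d@B2, e@B3, f@B7}

Merge at B8: IN[B8] = OUT[B7] = {a@B3, a@B6, b@B2, c@B5, c@B6, d@B2, e@B3, f@B7}
Applying B8's transfer function to that IN value gives OUT[B8] (row B8 above).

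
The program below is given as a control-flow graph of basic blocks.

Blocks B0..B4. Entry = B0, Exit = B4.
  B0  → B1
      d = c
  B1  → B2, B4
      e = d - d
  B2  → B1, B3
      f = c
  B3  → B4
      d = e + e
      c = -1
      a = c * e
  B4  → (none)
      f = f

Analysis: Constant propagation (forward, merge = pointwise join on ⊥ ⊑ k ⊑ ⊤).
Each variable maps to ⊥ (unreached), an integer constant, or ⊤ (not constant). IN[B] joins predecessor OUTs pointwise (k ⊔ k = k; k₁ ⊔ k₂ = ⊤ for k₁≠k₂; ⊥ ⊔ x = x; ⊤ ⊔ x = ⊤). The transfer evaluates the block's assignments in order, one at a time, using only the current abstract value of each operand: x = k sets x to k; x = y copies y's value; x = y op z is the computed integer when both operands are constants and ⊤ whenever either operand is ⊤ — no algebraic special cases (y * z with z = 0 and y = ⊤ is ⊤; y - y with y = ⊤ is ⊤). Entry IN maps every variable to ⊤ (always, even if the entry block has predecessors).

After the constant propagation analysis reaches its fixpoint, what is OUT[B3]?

Answer: {a: ⊤, b: ⊤, c: -1, d: ⊤, e: ⊤, f: ⊤}

Trace:
Per-block solution:
  B0:   IN=(all ⊤)   OUT=(all ⊤)
  B1:   IN=(all ⊤)   OUT=(all ⊤)
  B2:   IN=(all ⊤)   OUT=(all ⊤)
  B3:   IN=(all ⊤)   OUT={c:-1; rest ⊤}
  B4:   IN=(all ⊤)   OUT=(all ⊤)

Merge at B3: IN[B3] = OUT[B2] = {a: ⊤, b: ⊤, c: ⊤, d: ⊤, e: ⊤, f: ⊤}
Applying B3's transfer function to that IN value gives OUT[B3] (row B3 above).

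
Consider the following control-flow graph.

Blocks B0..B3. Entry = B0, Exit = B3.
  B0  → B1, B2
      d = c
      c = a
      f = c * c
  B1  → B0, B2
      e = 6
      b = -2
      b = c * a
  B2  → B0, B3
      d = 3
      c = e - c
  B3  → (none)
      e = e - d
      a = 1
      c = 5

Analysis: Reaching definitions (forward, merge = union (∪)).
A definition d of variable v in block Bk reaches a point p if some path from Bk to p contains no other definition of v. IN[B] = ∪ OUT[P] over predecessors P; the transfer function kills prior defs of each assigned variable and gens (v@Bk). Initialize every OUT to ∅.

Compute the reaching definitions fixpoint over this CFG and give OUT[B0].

Answer: {b@B1, c@B0, d@B0, e@B1, f@B0}

Derivation:
Converged values:
  B0:   IN={b@B1, c@B0, c@B2, d@B0, d@B2, e@B1, f@B0}   OUT={b@B1, c@B0, d@B0, e@B1, f@B0}
  B1:   IN={b@B1, c@B0, d@B0, e@B1, f@B0}   OUT={b@B1, c@B0, d@B0, e@B1, f@B0}
  B2:   IN={b@B1, c@B0, d@B0, e@B1, f@B0}   OUT={b@B1, c@B2, d@B2, e@B1, f@B0}
  B3:   IN={b@B1, c@B2, d@B2, e@B1, f@B0}   OUT={a@B3, b@B1, c@B3, d@B2, e@B3, f@B0}

Merge at B0 (entry node, so the boundary value {} is joined with the incoming edge(s)): IN[B0] = {} ⊔ OUT[B1] ⊔ OUT[B2] = {b@B1, c@B0, c@B2, d@B0, d@B2, e@B1, f@B0}
Applying B0's transfer function to that IN value gives OUT[B0] (row B0 above).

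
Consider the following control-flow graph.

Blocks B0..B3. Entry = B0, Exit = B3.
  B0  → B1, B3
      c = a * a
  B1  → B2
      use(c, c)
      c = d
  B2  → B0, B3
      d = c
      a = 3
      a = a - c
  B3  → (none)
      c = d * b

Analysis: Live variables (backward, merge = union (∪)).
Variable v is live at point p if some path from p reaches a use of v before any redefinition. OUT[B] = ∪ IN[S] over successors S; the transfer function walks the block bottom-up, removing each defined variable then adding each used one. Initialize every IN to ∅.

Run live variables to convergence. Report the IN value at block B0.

Answer: {a, b, d}

Trace:
Per-block solution:
  B0:  IN={a, b, d}  OUT={b, c, d}
  B1:  IN={b, c, d}  OUT={b, c}
  B2:  IN={b, c}  OUT={a, b, d}
  B3:  IN={b, d}  OUT={}

Merge at B0: OUT[B0] = IN[B1] ⊔ IN[B3] = {b, c, d}
Applying B0's transfer function to that OUT value gives IN[B0] (row B0 above).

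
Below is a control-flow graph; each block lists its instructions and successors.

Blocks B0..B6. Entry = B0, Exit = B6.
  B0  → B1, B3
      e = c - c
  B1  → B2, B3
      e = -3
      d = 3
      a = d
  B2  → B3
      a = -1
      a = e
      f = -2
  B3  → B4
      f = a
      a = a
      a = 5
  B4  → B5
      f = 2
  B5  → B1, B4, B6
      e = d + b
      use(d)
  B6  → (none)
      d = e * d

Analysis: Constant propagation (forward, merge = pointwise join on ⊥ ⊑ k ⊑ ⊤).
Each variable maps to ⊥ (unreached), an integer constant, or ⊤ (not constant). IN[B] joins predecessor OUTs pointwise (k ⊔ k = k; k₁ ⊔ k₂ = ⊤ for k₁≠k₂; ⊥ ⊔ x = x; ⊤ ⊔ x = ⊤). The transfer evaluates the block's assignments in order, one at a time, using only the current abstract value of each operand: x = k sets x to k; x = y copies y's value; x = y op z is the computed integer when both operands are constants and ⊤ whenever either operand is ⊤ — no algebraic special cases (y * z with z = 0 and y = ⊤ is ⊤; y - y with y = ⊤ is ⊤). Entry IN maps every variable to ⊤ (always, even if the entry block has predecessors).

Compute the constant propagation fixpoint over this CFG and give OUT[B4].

Answer: {a: 5, b: ⊤, c: ⊤, d: ⊤, e: ⊤, f: 2}

Working:
Converged values:
  B0:   IN=(all ⊤)   OUT=(all ⊤)
  B1:   IN=(all ⊤)   OUT={a:3, d:3, e:-3; rest ⊤}
  B2:   IN={a:3, d:3, e:-3; rest ⊤}   OUT={a:-3, d:3, e:-3, f:-2; rest ⊤}
  B3:   IN=(all ⊤)   OUT={a:5; rest ⊤}
  B4:   IN={a:5; rest ⊤}   OUT={a:5, f:2; rest ⊤}
  B5:   IN={a:5, f:2; rest ⊤}   OUT={a:5, f:2; rest ⊤}
  B6:   IN={a:5, f:2; rest ⊤}   OUT={a:5, f:2; rest ⊤}

Merge at B4: IN[B4] = OUT[B3] ⊔ OUT[B5] = {a: 5, b: ⊤, c: ⊤, d: ⊤, e: ⊤, f: ⊤}
Applying B4's transfer function to that IN value gives OUT[B4] (row B4 above).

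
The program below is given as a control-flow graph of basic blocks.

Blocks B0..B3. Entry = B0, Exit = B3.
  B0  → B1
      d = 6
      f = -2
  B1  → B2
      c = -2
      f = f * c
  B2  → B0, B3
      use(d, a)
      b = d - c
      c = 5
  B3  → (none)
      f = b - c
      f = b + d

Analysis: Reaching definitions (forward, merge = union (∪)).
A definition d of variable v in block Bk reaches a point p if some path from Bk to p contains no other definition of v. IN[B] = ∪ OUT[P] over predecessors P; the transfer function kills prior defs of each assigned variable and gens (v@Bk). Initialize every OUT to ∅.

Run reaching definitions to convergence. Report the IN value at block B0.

Fixpoint table:
  B0: | IN={b@B2, c@B2, d@B0, f@B1} | OUT={b@B2, c@B2, d@B0, f@B0}
  B1: | IN={b@B2, c@B2, d@B0, f@B0} | OUT={b@B2, c@B1, d@B0, f@B1}
  B2: | IN={b@B2, c@B1, d@B0, f@B1} | OUT={b@B2, c@B2, d@B0, f@B1}
  B3: | IN={b@B2, c@B2, d@B0, f@B1} | OUT={b@B2, c@B2, d@B0, f@B3}

Merge at B0 (entry node, so the boundary value {} is joined with the incoming edge(s)): IN[B0] = {} ⊔ OUT[B2] = {b@B2, c@B2, d@B0, f@B1}

Answer: {b@B2, c@B2, d@B0, f@B1}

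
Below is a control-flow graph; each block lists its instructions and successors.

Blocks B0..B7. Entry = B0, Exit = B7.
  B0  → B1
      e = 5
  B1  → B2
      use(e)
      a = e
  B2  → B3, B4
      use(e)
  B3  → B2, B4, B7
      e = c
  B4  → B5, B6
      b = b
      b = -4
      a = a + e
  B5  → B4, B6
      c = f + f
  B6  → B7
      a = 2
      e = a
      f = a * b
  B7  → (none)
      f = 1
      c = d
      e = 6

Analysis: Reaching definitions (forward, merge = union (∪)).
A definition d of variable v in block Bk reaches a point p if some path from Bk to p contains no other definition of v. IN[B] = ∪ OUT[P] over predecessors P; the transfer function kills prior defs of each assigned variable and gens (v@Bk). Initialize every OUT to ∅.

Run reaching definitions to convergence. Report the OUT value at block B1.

Answer: {a@B1, e@B0}

Trace:
Per-block solution:
  B0:  IN={}  OUT={e@B0}
  B1:  IN={e@B0}  OUT={a@B1, e@B0}
  B2:  IN={a@B1, e@B0, e@B3}  OUT={a@B1, e@B0, e@B3}
  B3:  IN={a@B1, e@B0, e@B3}  OUT={a@B1, e@B3}
  B4:  IN={a@B1, a@B4, b@B4, c@B5, e@B0, e@B3}  OUT={a@B4, b@B4, c@B5, e@B0, e@B3}
  B5:  IN={a@B4, b@B4, c@B5, e@B0, e@B3}  OUT={a@B4, b@B4, c@B5, e@B0, e@B3}
  B6:  IN={a@B4, b@B4, c@B5, e@B0, e@B3}  OUT={a@B6, b@B4, c@B5, e@B6, f@B6}
  B7:  IN={a@B1, a@B6, b@B4, c@B5, e@B3, e@B6, f@B6}  OUT={a@B1, a@B6, b@B4, c@B7, e@B7, f@B7}

Merge at B1: IN[B1] = OUT[B0] = {e@B0}
Applying B1's transfer function to that IN value gives OUT[B1] (row B1 above).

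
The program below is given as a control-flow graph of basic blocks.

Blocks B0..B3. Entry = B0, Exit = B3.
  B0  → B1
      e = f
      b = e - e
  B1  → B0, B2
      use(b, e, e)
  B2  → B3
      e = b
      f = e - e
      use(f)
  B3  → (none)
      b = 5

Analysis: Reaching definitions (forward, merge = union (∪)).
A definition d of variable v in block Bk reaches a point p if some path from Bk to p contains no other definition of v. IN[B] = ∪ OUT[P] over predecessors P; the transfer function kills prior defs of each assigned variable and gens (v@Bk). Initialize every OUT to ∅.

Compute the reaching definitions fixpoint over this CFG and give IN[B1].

Converged values:
  B0: | IN={b@B0, e@B0} | OUT={b@B0, e@B0}
  B1: | IN={b@B0, e@B0} | OUT={b@B0, e@B0}
  B2: | IN={b@B0, e@B0} | OUT={b@B0, e@B2, f@B2}
  B3: | IN={b@B0, e@B2, f@B2} | OUT={b@B3, e@B2, f@B2}

Merge at B1: IN[B1] = OUT[B0] = {b@B0, e@B0}

Answer: {b@B0, e@B0}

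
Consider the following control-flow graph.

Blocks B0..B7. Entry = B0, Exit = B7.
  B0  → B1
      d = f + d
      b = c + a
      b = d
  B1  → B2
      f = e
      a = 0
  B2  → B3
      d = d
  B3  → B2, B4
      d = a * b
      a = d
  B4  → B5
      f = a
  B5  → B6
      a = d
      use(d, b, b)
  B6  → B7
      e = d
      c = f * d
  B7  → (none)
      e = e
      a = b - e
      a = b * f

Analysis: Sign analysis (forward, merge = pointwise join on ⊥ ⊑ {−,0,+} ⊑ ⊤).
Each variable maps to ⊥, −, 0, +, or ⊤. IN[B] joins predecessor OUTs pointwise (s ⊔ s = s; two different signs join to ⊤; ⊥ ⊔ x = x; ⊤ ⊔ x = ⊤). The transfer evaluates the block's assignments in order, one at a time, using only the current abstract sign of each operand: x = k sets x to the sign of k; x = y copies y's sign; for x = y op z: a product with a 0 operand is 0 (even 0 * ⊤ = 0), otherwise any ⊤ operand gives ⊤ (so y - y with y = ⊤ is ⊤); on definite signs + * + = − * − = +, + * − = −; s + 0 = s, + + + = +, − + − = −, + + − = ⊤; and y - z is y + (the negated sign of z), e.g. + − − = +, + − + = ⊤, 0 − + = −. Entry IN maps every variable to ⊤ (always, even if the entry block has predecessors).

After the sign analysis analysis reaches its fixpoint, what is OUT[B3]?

Answer: {a: 0, b: ⊤, c: ⊤, d: 0, e: ⊤, f: ⊤}

Working:
Fixpoint table:
  B0: | IN=(all ⊤) | OUT=(all ⊤)
  B1: | IN=(all ⊤) | OUT={a:0; rest ⊤}
  B2: | IN={a:0; rest ⊤} | OUT={a:0; rest ⊤}
  B3: | IN={a:0; rest ⊤} | OUT={a:0, d:0; rest ⊤}
  B4: | IN={a:0, d:0; rest ⊤} | OUT={a:0, d:0, f:0; rest ⊤}
  B5: | IN={a:0, d:0, f:0; rest ⊤} | OUT={a:0, d:0, f:0; rest ⊤}
  B6: | IN={a:0, d:0, f:0; rest ⊤} | OUT={a:0, c:0, d:0, e:0, f:0; rest ⊤}
  B7: | IN={a:0, c:0, d:0, e:0, f:0; rest ⊤} | OUT={a:0, c:0, d:0, e:0, f:0; rest ⊤}

Merge at B3: IN[B3] = OUT[B2] = {a: 0, b: ⊤, c: ⊤, d: ⊤, e: ⊤, f: ⊤}
Applying B3's transfer function to that IN value gives OUT[B3] (row B3 above).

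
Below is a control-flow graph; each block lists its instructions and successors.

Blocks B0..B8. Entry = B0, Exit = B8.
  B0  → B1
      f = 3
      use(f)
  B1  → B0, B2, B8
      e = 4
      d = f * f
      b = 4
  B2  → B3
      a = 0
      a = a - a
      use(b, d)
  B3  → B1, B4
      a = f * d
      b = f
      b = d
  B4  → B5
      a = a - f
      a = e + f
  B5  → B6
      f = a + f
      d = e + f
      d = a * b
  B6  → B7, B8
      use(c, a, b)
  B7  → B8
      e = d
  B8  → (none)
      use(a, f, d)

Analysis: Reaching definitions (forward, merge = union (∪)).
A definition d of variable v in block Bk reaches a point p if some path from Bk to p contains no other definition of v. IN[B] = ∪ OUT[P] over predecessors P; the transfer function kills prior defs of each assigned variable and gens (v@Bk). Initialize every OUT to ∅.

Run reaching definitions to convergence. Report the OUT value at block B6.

Fixpoint table:
  B0:   IN={a@B3, b@B1, d@B1, e@B1, f@B0}   OUT={a@B3, b@B1, d@B1, e@B1, f@B0}
  B1:   IN={a@B3, b@B1, b@B3, d@B1, e@B1, f@B0}   OUT={a@B3, b@B1, d@B1, e@B1, f@B0}
  B2:   IN={a@B3, b@B1, d@B1, e@B1, f@B0}   OUT={a@B2, b@B1, d@B1, e@B1, f@B0}
  B3:   IN={a@B2, b@B1, d@B1, e@B1, f@B0}   OUT={a@B3, b@B3, d@B1, e@B1, f@B0}
  B4:   IN={a@B3, b@B3, d@B1, e@B1, f@B0}   OUT={a@B4, b@B3, d@B1, e@B1, f@B0}
  B5:   IN={a@B4, b@B3, d@B1, e@B1, f@B0}   OUT={a@B4, b@B3, d@B5, e@B1, f@B5}
  B6:   IN={a@B4, b@B3, d@B5, e@B1, f@B5}   OUT={a@B4, b@B3, d@B5, e@B1, f@B5}
  B7:   IN={a@B4, b@B3, d@B5, e@B1, f@B5}   OUT={a@B4, b@B3, d@B5, e@B7, f@B5}
  B8:   IN={a@B3, a@B4, b@B1, b@B3, d@B1, d@B5, e@B1, e@B7, f@B0, f@B5}   OUT={a@B3, a@B4, b@B1, b@B3, d@B1, d@B5, e@B1, e@B7, f@B0, f@B5}

Merge at B6: IN[B6] = OUT[B5] = {a@B4, b@B3, d@B5, e@B1, f@B5}
Applying B6's transfer function to that IN value gives OUT[B6] (row B6 above).

Answer: {a@B4, b@B3, d@B5, e@B1, f@B5}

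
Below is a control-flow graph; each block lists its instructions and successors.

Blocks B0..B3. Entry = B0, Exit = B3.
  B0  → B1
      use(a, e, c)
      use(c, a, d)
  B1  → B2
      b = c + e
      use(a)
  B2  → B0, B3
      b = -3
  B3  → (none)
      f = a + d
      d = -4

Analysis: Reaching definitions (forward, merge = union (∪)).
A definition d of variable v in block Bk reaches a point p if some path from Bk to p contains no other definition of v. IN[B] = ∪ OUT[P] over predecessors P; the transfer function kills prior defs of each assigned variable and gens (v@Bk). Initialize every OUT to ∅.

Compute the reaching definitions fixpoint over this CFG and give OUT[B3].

Fixpoint table:
  B0: | IN={b@B2} | OUT={b@B2}
  B1: | IN={b@B2} | OUT={b@B1}
  B2: | IN={b@B1} | OUT={b@B2}
  B3: | IN={b@B2} | OUT={b@B2, d@B3, f@B3}

Merge at B3: IN[B3] = OUT[B2] = {b@B2}
Applying B3's transfer function to that IN value gives OUT[B3] (row B3 above).

Answer: {b@B2, d@B3, f@B3}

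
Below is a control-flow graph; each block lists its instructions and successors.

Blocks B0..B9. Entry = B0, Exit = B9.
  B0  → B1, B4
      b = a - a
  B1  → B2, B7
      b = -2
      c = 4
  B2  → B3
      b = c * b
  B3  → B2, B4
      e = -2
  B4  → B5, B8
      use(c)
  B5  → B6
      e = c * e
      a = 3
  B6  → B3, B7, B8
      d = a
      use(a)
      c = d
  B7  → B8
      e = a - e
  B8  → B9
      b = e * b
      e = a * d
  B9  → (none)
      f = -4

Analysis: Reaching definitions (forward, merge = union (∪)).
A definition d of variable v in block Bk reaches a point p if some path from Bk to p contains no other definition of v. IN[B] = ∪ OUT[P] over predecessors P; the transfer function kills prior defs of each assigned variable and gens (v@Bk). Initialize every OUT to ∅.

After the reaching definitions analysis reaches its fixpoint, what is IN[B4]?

Converged values:
  B0:  IN={}  OUT={b@B0}
  B1:  IN={b@B0}  OUT={b@B1, c@B1}
  B2:  IN={a@B5, b@B0, b@B1, b@B2, c@B1, c@B6, d@B6, e@B3}  OUT={a@B5, b@B2, c@B1, c@B6, d@B6, e@B3}
  B3:  IN={a@B5, b@B0, b@B2, c@B1, c@B6, d@B6, e@B3, e@B5}  OUT={a@B5, b@B0, b@B2, c@B1, c@B6, d@B6, e@B3}
  B4:  IN={a@B5, b@B0, b@B2, c@B1, c@B6, d@B6, e@B3}  OUT={a@B5, b@B0, b@B2, c@B1, c@B6, d@B6, e@B3}
  B5:  IN={a@B5, b@B0, b@B2, c@B1, c@B6, d@B6, e@B3}  OUT={a@B5, b@B0, b@B2, c@B1, c@B6, d@B6, e@B5}
  B6:  IN={a@B5, b@B0, b@B2, c@B1, c@B6, d@B6, e@B5}  OUT={a@B5, b@B0, b@B2, c@B6, d@B6, e@B5}
  B7:  IN={a@B5, b@B0, b@B1, b@B2, c@B1, c@B6, d@B6, e@B5}  OUT={a@B5, b@B0, b@B1, b@B2, c@B1, c@B6, d@B6, e@B7}
  B8:  IN={a@B5, b@B0, b@B1, b@B2, c@B1, c@B6, d@B6, e@B3, e@B5, e@B7}  OUT={a@B5, b@B8, c@B1, c@B6, d@B6, e@B8}
  B9:  IN={a@B5, b@B8, c@B1, c@B6, d@B6, e@B8}  OUT={a@B5, b@B8, c@B1, c@B6, d@B6, e@B8, f@B9}

Merge at B4: IN[B4] = OUT[B0] ⊔ OUT[B3] = {a@B5, b@B0, b@B2, c@B1, c@B6, d@B6, e@B3}

Answer: {a@B5, b@B0, b@B2, c@B1, c@B6, d@B6, e@B3}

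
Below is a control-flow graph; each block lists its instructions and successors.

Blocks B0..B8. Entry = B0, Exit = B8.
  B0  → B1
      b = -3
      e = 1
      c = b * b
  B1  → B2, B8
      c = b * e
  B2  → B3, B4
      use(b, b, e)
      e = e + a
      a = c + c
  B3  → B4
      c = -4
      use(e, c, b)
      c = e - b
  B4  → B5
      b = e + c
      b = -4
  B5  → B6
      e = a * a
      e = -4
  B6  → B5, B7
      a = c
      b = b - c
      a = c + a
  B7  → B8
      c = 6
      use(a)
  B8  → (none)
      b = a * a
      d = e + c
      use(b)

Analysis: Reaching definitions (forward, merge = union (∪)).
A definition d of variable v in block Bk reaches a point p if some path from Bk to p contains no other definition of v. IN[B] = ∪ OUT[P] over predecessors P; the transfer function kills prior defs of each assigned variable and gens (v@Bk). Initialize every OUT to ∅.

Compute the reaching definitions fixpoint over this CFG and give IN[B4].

Answer: {a@B2, b@B0, c@B1, c@B3, e@B2}

Working:
Per-block solution:
  B0:   IN={}   OUT={b@B0, c@B0, e@B0}
  B1:   IN={b@B0, c@B0, e@B0}   OUT={b@B0, c@B1, e@B0}
  B2:   IN={b@B0, c@B1, e@B0}   OUT={a@B2, b@B0, c@B1, e@B2}
  B3:   IN={a@B2, b@B0, c@B1, e@B2}   OUT={a@B2, b@B0, c@B3, e@B2}
  B4:   IN={a@B2, b@B0, c@B1, c@B3, e@B2}   OUT={a@B2, b@B4, c@B1, c@B3, e@B2}
  B5:   IN={a@B2, a@B6, b@B4, b@B6, c@B1, c@B3, e@B2, e@B5}   OUT={a@B2, a@B6, b@B4, b@B6, c@B1, c@B3, e@B5}
  B6:   IN={a@B2, a@B6, b@B4, b@B6, c@B1, c@B3, e@B5}   OUT={a@B6, b@B6, c@B1, c@B3, e@B5}
  B7:   IN={a@B6, b@B6, c@B1, c@B3, e@B5}   OUT={a@B6, b@B6, c@B7, e@B5}
  B8:   IN={a@B6, b@B0, b@B6, c@B1, c@B7, e@B0, e@B5}   OUT={a@B6, b@B8, c@B1, c@B7, d@B8, e@B0, e@B5}

Merge at B4: IN[B4] = OUT[B2] ⊔ OUT[B3] = {a@B2, b@B0, c@B1, c@B3, e@B2}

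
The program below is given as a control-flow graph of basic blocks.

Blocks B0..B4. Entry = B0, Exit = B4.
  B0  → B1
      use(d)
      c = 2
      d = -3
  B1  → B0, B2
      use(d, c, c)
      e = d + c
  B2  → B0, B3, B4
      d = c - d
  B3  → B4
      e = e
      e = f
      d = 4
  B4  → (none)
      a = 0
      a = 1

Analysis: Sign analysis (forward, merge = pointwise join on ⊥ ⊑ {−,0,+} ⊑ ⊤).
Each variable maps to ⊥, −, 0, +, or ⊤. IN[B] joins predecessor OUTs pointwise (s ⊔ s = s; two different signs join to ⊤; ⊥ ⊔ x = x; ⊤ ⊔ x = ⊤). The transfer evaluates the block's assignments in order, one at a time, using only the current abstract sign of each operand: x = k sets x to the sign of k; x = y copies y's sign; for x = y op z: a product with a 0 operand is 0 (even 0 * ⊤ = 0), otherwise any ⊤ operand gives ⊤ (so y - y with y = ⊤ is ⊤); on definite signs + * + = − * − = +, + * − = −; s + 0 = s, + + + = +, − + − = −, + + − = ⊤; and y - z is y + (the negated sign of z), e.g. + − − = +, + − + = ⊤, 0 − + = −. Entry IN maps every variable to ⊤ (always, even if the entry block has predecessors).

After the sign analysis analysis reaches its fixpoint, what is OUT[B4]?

Answer: {a: +, b: ⊤, c: +, d: +, e: ⊤, f: ⊤}

Working:
Converged values:
  B0:   IN=(all ⊤)   OUT={c:+, d:-; rest ⊤}
  B1:   IN={c:+, d:-; rest ⊤}   OUT={c:+, d:-; rest ⊤}
  B2:   IN={c:+, d:-; rest ⊤}   OUT={c:+, d:+; rest ⊤}
  B3:   IN={c:+, d:+; rest ⊤}   OUT={c:+, d:+; rest ⊤}
  B4:   IN={c:+, d:+; rest ⊤}   OUT={a:+, c:+, d:+; rest ⊤}

Merge at B4: IN[B4] = OUT[B2] ⊔ OUT[B3] = {a: ⊤, b: ⊤, c: +, d: +, e: ⊤, f: ⊤}
Applying B4's transfer function to that IN value gives OUT[B4] (row B4 above).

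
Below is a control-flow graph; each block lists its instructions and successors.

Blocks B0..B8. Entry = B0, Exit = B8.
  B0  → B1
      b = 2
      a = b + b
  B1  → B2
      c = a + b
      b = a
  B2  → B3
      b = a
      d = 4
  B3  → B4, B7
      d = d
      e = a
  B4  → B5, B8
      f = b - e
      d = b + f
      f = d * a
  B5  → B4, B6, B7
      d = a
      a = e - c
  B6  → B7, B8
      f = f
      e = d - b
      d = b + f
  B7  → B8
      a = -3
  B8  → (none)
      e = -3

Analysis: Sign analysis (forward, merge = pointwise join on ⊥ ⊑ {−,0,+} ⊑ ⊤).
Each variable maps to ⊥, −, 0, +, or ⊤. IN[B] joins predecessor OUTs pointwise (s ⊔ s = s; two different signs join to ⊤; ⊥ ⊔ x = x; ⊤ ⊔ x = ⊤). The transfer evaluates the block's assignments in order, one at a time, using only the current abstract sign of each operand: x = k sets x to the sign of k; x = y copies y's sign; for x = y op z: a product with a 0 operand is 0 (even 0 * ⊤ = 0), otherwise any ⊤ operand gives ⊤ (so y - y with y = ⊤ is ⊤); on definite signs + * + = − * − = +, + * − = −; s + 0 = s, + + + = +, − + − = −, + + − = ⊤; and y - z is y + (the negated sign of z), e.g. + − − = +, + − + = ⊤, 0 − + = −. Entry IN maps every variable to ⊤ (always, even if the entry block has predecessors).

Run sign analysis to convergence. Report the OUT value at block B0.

Answer: {a: +, b: +, c: ⊤, d: ⊤, e: ⊤, f: ⊤}

Trace:
Converged values:
  B0: | IN=(all ⊤) | OUT={a:+, b:+; rest ⊤}
  B1: | IN={a:+, b:+; rest ⊤} | OUT={a:+, b:+, c:+; rest ⊤}
  B2: | IN={a:+, b:+, c:+; rest ⊤} | OUT={a:+, b:+, c:+, d:+; rest ⊤}
  B3: | IN={a:+, b:+, c:+, d:+; rest ⊤} | OUT={a:+, b:+, c:+, d:+, e:+; rest ⊤}
  B4: | IN={b:+, c:+, e:+; rest ⊤} | OUT={b:+, c:+, e:+; rest ⊤}
  B5: | IN={b:+, c:+, e:+; rest ⊤} | OUT={b:+, c:+, e:+; rest ⊤}
  B6: | IN={b:+, c:+, e:+; rest ⊤} | OUT={b:+, c:+; rest ⊤}
  B7: | IN={b:+, c:+; rest ⊤} | OUT={a:-, b:+, c:+; rest ⊤}
  B8: | IN={b:+, c:+; rest ⊤} | OUT={b:+, c:+, e:-; rest ⊤}

B0 is the boundary node: IN[B0] = {a: ⊤, b: ⊤, c: ⊤, d: ⊤, e: ⊤, f: ⊤}
Applying B0's transfer function to that IN value gives OUT[B0] (row B0 above).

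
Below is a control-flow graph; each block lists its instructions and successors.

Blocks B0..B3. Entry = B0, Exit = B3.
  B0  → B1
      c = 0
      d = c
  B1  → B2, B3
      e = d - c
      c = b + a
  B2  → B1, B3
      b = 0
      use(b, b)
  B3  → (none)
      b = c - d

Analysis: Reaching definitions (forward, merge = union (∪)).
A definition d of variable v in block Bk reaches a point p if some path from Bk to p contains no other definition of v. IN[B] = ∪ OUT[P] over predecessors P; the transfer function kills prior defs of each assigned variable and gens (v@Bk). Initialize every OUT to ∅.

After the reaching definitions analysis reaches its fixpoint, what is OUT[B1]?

Answer: {b@B2, c@B1, d@B0, e@B1}

Working:
Converged values:
  B0:   IN={}   OUT={c@B0, d@B0}
  B1:   IN={b@B2, c@B0, c@B1, d@B0, e@B1}   OUT={b@B2, c@B1, d@B0, e@B1}
  B2:   IN={b@B2, c@B1, d@B0, e@B1}   OUT={b@B2, c@B1, d@B0, e@B1}
  B3:   IN={b@B2, c@B1, d@B0, e@B1}   OUT={b@B3, c@B1, d@B0, e@B1}

Merge at B1: IN[B1] = OUT[B0] ⊔ OUT[B2] = {b@B2, c@B0, c@B1, d@B0, e@B1}
Applying B1's transfer function to that IN value gives OUT[B1] (row B1 above).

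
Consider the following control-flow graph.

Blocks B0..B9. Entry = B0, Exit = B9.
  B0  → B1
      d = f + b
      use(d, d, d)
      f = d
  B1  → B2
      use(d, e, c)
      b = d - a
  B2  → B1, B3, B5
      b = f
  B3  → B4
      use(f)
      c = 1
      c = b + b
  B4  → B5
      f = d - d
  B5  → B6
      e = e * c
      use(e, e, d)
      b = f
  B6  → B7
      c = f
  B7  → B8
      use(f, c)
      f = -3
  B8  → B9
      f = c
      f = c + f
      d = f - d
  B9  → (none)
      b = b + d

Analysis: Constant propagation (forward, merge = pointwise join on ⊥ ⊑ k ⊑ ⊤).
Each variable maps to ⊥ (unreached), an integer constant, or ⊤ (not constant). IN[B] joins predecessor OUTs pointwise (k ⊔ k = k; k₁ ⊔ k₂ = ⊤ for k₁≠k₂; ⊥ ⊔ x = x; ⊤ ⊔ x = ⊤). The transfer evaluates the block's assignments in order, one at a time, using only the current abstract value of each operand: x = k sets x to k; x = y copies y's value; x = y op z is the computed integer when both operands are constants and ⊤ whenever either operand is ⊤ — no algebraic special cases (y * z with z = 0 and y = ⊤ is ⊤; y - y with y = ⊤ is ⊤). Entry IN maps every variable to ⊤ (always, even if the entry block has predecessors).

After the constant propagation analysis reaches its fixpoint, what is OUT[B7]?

Answer: {a: ⊤, b: ⊤, c: ⊤, d: ⊤, e: ⊤, f: -3}

Trace:
Fixpoint table:
  B0:   IN=(all ⊤)   OUT=(all ⊤)
  B1:   IN=(all ⊤)   OUT=(all ⊤)
  B2:   IN=(all ⊤)   OUT=(all ⊤)
  B3:   IN=(all ⊤)   OUT=(all ⊤)
  B4:   IN=(all ⊤)   OUT=(all ⊤)
  B5:   IN=(all ⊤)   OUT=(all ⊤)
  B6:   IN=(all ⊤)   OUT=(all ⊤)
  B7:   IN=(all ⊤)   OUT={f:-3; rest ⊤}
  B8:   IN={f:-3; rest ⊤}   OUT=(all ⊤)
  B9:   IN=(all ⊤)   OUT=(all ⊤)

Merge at B7: IN[B7] = OUT[B6] = {a: ⊤, b: ⊤, c: ⊤, d: ⊤, e: ⊤, f: ⊤}
Applying B7's transfer function to that IN value gives OUT[B7] (row B7 above).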